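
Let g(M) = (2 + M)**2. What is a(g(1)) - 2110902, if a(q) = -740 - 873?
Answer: -2112515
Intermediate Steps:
a(q) = -1613
a(g(1)) - 2110902 = -1613 - 2110902 = -2112515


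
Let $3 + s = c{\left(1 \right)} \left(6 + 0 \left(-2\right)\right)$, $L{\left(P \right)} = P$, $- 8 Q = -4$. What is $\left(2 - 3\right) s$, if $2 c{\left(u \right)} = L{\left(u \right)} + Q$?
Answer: $- \frac{3}{2} \approx -1.5$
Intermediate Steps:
$Q = \frac{1}{2}$ ($Q = \left(- \frac{1}{8}\right) \left(-4\right) = \frac{1}{2} \approx 0.5$)
$c{\left(u \right)} = \frac{1}{4} + \frac{u}{2}$ ($c{\left(u \right)} = \frac{u + \frac{1}{2}}{2} = \frac{\frac{1}{2} + u}{2} = \frac{1}{4} + \frac{u}{2}$)
$s = \frac{3}{2}$ ($s = -3 + \left(\frac{1}{4} + \frac{1}{2} \cdot 1\right) \left(6 + 0 \left(-2\right)\right) = -3 + \left(\frac{1}{4} + \frac{1}{2}\right) \left(6 + 0\right) = -3 + \frac{3}{4} \cdot 6 = -3 + \frac{9}{2} = \frac{3}{2} \approx 1.5$)
$\left(2 - 3\right) s = \left(2 - 3\right) \frac{3}{2} = \left(-1\right) \frac{3}{2} = - \frac{3}{2}$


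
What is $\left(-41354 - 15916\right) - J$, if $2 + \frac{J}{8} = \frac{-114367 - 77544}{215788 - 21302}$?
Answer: $- \frac{5566783078}{97243} \approx -57246.0$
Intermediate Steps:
$J = - \frac{2323532}{97243}$ ($J = -16 + 8 \frac{-114367 - 77544}{215788 - 21302} = -16 + 8 \frac{-114367 - 77544}{194486} = -16 + 8 \left(\left(-191911\right) \frac{1}{194486}\right) = -16 + 8 \left(- \frac{191911}{194486}\right) = -16 - \frac{767644}{97243} = - \frac{2323532}{97243} \approx -23.894$)
$\left(-41354 - 15916\right) - J = \left(-41354 - 15916\right) - - \frac{2323532}{97243} = -57270 + \frac{2323532}{97243} = - \frac{5566783078}{97243}$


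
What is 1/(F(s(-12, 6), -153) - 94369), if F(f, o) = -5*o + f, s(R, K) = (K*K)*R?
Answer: -1/94036 ≈ -1.0634e-5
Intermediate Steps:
s(R, K) = R*K² (s(R, K) = K²*R = R*K²)
F(f, o) = f - 5*o
1/(F(s(-12, 6), -153) - 94369) = 1/((-12*6² - 5*(-153)) - 94369) = 1/((-12*36 + 765) - 94369) = 1/((-432 + 765) - 94369) = 1/(333 - 94369) = 1/(-94036) = -1/94036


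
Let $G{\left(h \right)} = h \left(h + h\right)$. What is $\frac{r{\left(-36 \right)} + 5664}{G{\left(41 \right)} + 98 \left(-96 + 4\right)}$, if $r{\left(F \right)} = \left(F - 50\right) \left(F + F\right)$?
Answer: $- \frac{5928}{2827} \approx -2.0969$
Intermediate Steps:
$r{\left(F \right)} = 2 F \left(-50 + F\right)$ ($r{\left(F \right)} = \left(-50 + F\right) 2 F = 2 F \left(-50 + F\right)$)
$G{\left(h \right)} = 2 h^{2}$ ($G{\left(h \right)} = h 2 h = 2 h^{2}$)
$\frac{r{\left(-36 \right)} + 5664}{G{\left(41 \right)} + 98 \left(-96 + 4\right)} = \frac{2 \left(-36\right) \left(-50 - 36\right) + 5664}{2 \cdot 41^{2} + 98 \left(-96 + 4\right)} = \frac{2 \left(-36\right) \left(-86\right) + 5664}{2 \cdot 1681 + 98 \left(-92\right)} = \frac{6192 + 5664}{3362 - 9016} = \frac{11856}{-5654} = 11856 \left(- \frac{1}{5654}\right) = - \frac{5928}{2827}$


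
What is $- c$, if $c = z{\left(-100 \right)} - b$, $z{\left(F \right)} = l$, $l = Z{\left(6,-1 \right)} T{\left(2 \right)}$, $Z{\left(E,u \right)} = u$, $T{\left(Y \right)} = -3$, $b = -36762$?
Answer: $-36765$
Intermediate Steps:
$l = 3$ ($l = \left(-1\right) \left(-3\right) = 3$)
$z{\left(F \right)} = 3$
$c = 36765$ ($c = 3 - -36762 = 3 + 36762 = 36765$)
$- c = \left(-1\right) 36765 = -36765$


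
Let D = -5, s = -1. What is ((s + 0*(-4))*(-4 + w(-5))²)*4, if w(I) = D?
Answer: -324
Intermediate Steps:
w(I) = -5
((s + 0*(-4))*(-4 + w(-5))²)*4 = ((-1 + 0*(-4))*(-4 - 5)²)*4 = ((-1 + 0)*(-9)²)*4 = -1*81*4 = -81*4 = -324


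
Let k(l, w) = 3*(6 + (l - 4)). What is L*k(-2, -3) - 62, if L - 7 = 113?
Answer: -62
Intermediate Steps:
k(l, w) = 6 + 3*l (k(l, w) = 3*(6 + (-4 + l)) = 3*(2 + l) = 6 + 3*l)
L = 120 (L = 7 + 113 = 120)
L*k(-2, -3) - 62 = 120*(6 + 3*(-2)) - 62 = 120*(6 - 6) - 62 = 120*0 - 62 = 0 - 62 = -62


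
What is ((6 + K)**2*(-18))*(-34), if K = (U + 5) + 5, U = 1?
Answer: 176868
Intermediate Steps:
K = 11 (K = (1 + 5) + 5 = 6 + 5 = 11)
((6 + K)**2*(-18))*(-34) = ((6 + 11)**2*(-18))*(-34) = (17**2*(-18))*(-34) = (289*(-18))*(-34) = -5202*(-34) = 176868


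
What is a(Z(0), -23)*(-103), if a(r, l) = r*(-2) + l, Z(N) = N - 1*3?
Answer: 1751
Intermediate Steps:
Z(N) = -3 + N (Z(N) = N - 3 = -3 + N)
a(r, l) = l - 2*r (a(r, l) = -2*r + l = l - 2*r)
a(Z(0), -23)*(-103) = (-23 - 2*(-3 + 0))*(-103) = (-23 - 2*(-3))*(-103) = (-23 + 6)*(-103) = -17*(-103) = 1751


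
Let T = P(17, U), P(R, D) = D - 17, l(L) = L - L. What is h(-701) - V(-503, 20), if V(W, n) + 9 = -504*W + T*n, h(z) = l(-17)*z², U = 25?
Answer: -253663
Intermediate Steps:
l(L) = 0
h(z) = 0 (h(z) = 0*z² = 0)
P(R, D) = -17 + D
T = 8 (T = -17 + 25 = 8)
V(W, n) = -9 - 504*W + 8*n (V(W, n) = -9 + (-504*W + 8*n) = -9 - 504*W + 8*n)
h(-701) - V(-503, 20) = 0 - (-9 - 504*(-503) + 8*20) = 0 - (-9 + 253512 + 160) = 0 - 1*253663 = 0 - 253663 = -253663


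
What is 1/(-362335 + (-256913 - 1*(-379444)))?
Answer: -1/239804 ≈ -4.1701e-6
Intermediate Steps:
1/(-362335 + (-256913 - 1*(-379444))) = 1/(-362335 + (-256913 + 379444)) = 1/(-362335 + 122531) = 1/(-239804) = -1/239804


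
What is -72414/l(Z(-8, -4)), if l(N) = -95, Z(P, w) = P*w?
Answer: 72414/95 ≈ 762.25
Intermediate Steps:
-72414/l(Z(-8, -4)) = -72414/(-95) = -72414*(-1/95) = 72414/95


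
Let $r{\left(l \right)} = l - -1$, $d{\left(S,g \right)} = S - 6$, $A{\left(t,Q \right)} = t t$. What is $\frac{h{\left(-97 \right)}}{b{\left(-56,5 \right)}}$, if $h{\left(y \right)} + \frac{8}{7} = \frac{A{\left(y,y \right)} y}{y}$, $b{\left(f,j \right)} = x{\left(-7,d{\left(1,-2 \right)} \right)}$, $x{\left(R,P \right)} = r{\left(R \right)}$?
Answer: $- \frac{65855}{42} \approx -1568.0$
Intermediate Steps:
$A{\left(t,Q \right)} = t^{2}$
$d{\left(S,g \right)} = -6 + S$ ($d{\left(S,g \right)} = S - 6 = -6 + S$)
$r{\left(l \right)} = 1 + l$ ($r{\left(l \right)} = l + 1 = 1 + l$)
$x{\left(R,P \right)} = 1 + R$
$b{\left(f,j \right)} = -6$ ($b{\left(f,j \right)} = 1 - 7 = -6$)
$h{\left(y \right)} = - \frac{8}{7} + y^{2}$ ($h{\left(y \right)} = - \frac{8}{7} + \frac{y^{2} y}{y} = - \frac{8}{7} + \frac{y^{3}}{y} = - \frac{8}{7} + y^{2}$)
$\frac{h{\left(-97 \right)}}{b{\left(-56,5 \right)}} = \frac{- \frac{8}{7} + \left(-97\right)^{2}}{-6} = \left(- \frac{8}{7} + 9409\right) \left(- \frac{1}{6}\right) = \frac{65855}{7} \left(- \frac{1}{6}\right) = - \frac{65855}{42}$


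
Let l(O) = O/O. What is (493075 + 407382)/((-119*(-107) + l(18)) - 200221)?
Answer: -900457/187487 ≈ -4.8028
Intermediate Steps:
l(O) = 1
(493075 + 407382)/((-119*(-107) + l(18)) - 200221) = (493075 + 407382)/((-119*(-107) + 1) - 200221) = 900457/((12733 + 1) - 200221) = 900457/(12734 - 200221) = 900457/(-187487) = 900457*(-1/187487) = -900457/187487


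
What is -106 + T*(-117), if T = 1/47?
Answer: -5099/47 ≈ -108.49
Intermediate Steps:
T = 1/47 ≈ 0.021277
-106 + T*(-117) = -106 + (1/47)*(-117) = -106 - 117/47 = -5099/47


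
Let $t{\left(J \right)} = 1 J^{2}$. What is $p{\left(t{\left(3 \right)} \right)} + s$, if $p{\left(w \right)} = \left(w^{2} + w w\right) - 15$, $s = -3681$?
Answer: $-3534$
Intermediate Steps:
$t{\left(J \right)} = J^{2}$
$p{\left(w \right)} = -15 + 2 w^{2}$ ($p{\left(w \right)} = \left(w^{2} + w^{2}\right) - 15 = 2 w^{2} - 15 = -15 + 2 w^{2}$)
$p{\left(t{\left(3 \right)} \right)} + s = \left(-15 + 2 \left(3^{2}\right)^{2}\right) - 3681 = \left(-15 + 2 \cdot 9^{2}\right) - 3681 = \left(-15 + 2 \cdot 81\right) - 3681 = \left(-15 + 162\right) - 3681 = 147 - 3681 = -3534$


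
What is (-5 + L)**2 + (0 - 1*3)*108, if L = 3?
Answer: -320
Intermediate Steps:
(-5 + L)**2 + (0 - 1*3)*108 = (-5 + 3)**2 + (0 - 1*3)*108 = (-2)**2 + (0 - 3)*108 = 4 - 3*108 = 4 - 324 = -320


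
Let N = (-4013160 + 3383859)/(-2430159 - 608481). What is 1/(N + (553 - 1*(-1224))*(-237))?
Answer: -1012880/426573189353 ≈ -2.3745e-6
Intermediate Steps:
N = 209767/1012880 (N = -629301/(-3038640) = -629301*(-1/3038640) = 209767/1012880 ≈ 0.20710)
1/(N + (553 - 1*(-1224))*(-237)) = 1/(209767/1012880 + (553 - 1*(-1224))*(-237)) = 1/(209767/1012880 + (553 + 1224)*(-237)) = 1/(209767/1012880 + 1777*(-237)) = 1/(209767/1012880 - 421149) = 1/(-426573189353/1012880) = -1012880/426573189353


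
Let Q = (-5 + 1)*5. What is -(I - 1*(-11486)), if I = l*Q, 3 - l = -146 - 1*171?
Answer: -5086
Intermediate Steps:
l = 320 (l = 3 - (-146 - 1*171) = 3 - (-146 - 171) = 3 - 1*(-317) = 3 + 317 = 320)
Q = -20 (Q = -4*5 = -20)
I = -6400 (I = 320*(-20) = -6400)
-(I - 1*(-11486)) = -(-6400 - 1*(-11486)) = -(-6400 + 11486) = -1*5086 = -5086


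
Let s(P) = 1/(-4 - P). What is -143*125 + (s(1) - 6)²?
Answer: -445914/25 ≈ -17837.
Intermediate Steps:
-143*125 + (s(1) - 6)² = -143*125 + (-1/(4 + 1) - 6)² = -17875 + (-1/5 - 6)² = -17875 + (-1*⅕ - 6)² = -17875 + (-⅕ - 6)² = -17875 + (-31/5)² = -17875 + 961/25 = -445914/25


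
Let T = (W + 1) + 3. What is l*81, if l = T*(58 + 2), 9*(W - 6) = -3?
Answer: 46980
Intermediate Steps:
W = 17/3 (W = 6 + (⅑)*(-3) = 6 - ⅓ = 17/3 ≈ 5.6667)
T = 29/3 (T = (17/3 + 1) + 3 = 20/3 + 3 = 29/3 ≈ 9.6667)
l = 580 (l = 29*(58 + 2)/3 = (29/3)*60 = 580)
l*81 = 580*81 = 46980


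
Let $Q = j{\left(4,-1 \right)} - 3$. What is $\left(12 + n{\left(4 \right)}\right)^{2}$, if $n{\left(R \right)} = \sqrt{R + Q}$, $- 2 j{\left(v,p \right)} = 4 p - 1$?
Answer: $\frac{\left(24 + \sqrt{14}\right)^{2}}{4} \approx 192.4$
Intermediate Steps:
$j{\left(v,p \right)} = \frac{1}{2} - 2 p$ ($j{\left(v,p \right)} = - \frac{4 p - 1}{2} = - \frac{-1 + 4 p}{2} = \frac{1}{2} - 2 p$)
$Q = - \frac{1}{2}$ ($Q = \left(\frac{1}{2} - -2\right) - 3 = \left(\frac{1}{2} + 2\right) - 3 = \frac{5}{2} - 3 = - \frac{1}{2} \approx -0.5$)
$n{\left(R \right)} = \sqrt{- \frac{1}{2} + R}$ ($n{\left(R \right)} = \sqrt{R - \frac{1}{2}} = \sqrt{- \frac{1}{2} + R}$)
$\left(12 + n{\left(4 \right)}\right)^{2} = \left(12 + \frac{\sqrt{-2 + 4 \cdot 4}}{2}\right)^{2} = \left(12 + \frac{\sqrt{-2 + 16}}{2}\right)^{2} = \left(12 + \frac{\sqrt{14}}{2}\right)^{2}$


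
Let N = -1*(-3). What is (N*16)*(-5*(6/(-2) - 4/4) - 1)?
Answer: 912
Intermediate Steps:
N = 3
(N*16)*(-5*(6/(-2) - 4/4) - 1) = (3*16)*(-5*(6/(-2) - 4/4) - 1) = 48*(-5*(6*(-1/2) - 4*1/4) - 1) = 48*(-5*(-3 - 1) - 1) = 48*(-5*(-4) - 1) = 48*(20 - 1) = 48*19 = 912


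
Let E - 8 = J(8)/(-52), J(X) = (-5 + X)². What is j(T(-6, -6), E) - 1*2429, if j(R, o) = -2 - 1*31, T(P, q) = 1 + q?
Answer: -2462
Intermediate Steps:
E = 407/52 (E = 8 + (-5 + 8)²/(-52) = 8 + 3²*(-1/52) = 8 + 9*(-1/52) = 8 - 9/52 = 407/52 ≈ 7.8269)
j(R, o) = -33 (j(R, o) = -2 - 31 = -33)
j(T(-6, -6), E) - 1*2429 = -33 - 1*2429 = -33 - 2429 = -2462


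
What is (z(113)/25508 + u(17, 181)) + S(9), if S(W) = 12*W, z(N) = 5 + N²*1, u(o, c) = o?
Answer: 1600637/12754 ≈ 125.50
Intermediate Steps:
z(N) = 5 + N²
(z(113)/25508 + u(17, 181)) + S(9) = ((5 + 113²)/25508 + 17) + 12*9 = ((5 + 12769)*(1/25508) + 17) + 108 = (12774*(1/25508) + 17) + 108 = (6387/12754 + 17) + 108 = 223205/12754 + 108 = 1600637/12754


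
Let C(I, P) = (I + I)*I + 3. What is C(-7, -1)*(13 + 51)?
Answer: 6464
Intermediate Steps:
C(I, P) = 3 + 2*I² (C(I, P) = (2*I)*I + 3 = 2*I² + 3 = 3 + 2*I²)
C(-7, -1)*(13 + 51) = (3 + 2*(-7)²)*(13 + 51) = (3 + 2*49)*64 = (3 + 98)*64 = 101*64 = 6464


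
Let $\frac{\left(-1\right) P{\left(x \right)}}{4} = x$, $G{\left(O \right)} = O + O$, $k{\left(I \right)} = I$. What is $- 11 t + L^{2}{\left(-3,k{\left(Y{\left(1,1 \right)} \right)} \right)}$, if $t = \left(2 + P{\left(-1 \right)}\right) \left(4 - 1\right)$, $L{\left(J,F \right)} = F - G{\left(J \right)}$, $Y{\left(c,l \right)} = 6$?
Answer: $-54$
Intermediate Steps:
$G{\left(O \right)} = 2 O$
$L{\left(J,F \right)} = F - 2 J$
$P{\left(x \right)} = - 4 x$
$t = 18$ ($t = \left(2 - -4\right) \left(4 - 1\right) = \left(2 + 4\right) \left(4 - 1\right) = 6 \cdot 3 = 18$)
$- 11 t + L^{2}{\left(-3,k{\left(Y{\left(1,1 \right)} \right)} \right)} = \left(-11\right) 18 + \left(6 - -6\right)^{2} = -198 + \left(6 + 6\right)^{2} = -198 + 12^{2} = -198 + 144 = -54$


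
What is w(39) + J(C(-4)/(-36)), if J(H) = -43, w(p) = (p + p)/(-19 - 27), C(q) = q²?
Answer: -1028/23 ≈ -44.696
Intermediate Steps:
w(p) = -p/23 (w(p) = (2*p)/(-46) = (2*p)*(-1/46) = -p/23)
w(39) + J(C(-4)/(-36)) = -1/23*39 - 43 = -39/23 - 43 = -1028/23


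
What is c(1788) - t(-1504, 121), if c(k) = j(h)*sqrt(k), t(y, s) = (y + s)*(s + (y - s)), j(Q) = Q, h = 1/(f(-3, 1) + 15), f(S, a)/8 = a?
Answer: -2080032 + 2*sqrt(447)/23 ≈ -2.0800e+6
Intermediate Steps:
f(S, a) = 8*a
h = 1/23 (h = 1/(8*1 + 15) = 1/(8 + 15) = 1/23 ≈ 0.043478)
t(y, s) = y*(s + y) (t(y, s) = (s + y)*y = y*(s + y))
c(k) = sqrt(k)/23
c(1788) - t(-1504, 121) = sqrt(1788)/23 - (-1504)*(121 - 1504) = (2*sqrt(447))/23 - (-1504)*(-1383) = 2*sqrt(447)/23 - 1*2080032 = 2*sqrt(447)/23 - 2080032 = -2080032 + 2*sqrt(447)/23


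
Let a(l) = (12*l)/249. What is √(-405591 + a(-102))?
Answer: I*√2794150263/83 ≈ 636.86*I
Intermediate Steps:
a(l) = 4*l/83 (a(l) = (12*l)*(1/249) = 4*l/83)
√(-405591 + a(-102)) = √(-405591 + (4/83)*(-102)) = √(-405591 - 408/83) = √(-33664461/83) = I*√2794150263/83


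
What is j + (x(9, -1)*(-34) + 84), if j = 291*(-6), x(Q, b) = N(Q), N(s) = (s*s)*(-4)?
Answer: 9354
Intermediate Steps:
N(s) = -4*s**2 (N(s) = s**2*(-4) = -4*s**2)
x(Q, b) = -4*Q**2
j = -1746
j + (x(9, -1)*(-34) + 84) = -1746 + (-4*9**2*(-34) + 84) = -1746 + (-4*81*(-34) + 84) = -1746 + (-324*(-34) + 84) = -1746 + (11016 + 84) = -1746 + 11100 = 9354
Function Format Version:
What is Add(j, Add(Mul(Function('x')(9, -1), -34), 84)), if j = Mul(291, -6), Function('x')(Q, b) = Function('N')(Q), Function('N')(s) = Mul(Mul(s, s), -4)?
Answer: 9354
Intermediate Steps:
Function('N')(s) = Mul(-4, Pow(s, 2)) (Function('N')(s) = Mul(Pow(s, 2), -4) = Mul(-4, Pow(s, 2)))
Function('x')(Q, b) = Mul(-4, Pow(Q, 2))
j = -1746
Add(j, Add(Mul(Function('x')(9, -1), -34), 84)) = Add(-1746, Add(Mul(Mul(-4, Pow(9, 2)), -34), 84)) = Add(-1746, Add(Mul(Mul(-4, 81), -34), 84)) = Add(-1746, Add(Mul(-324, -34), 84)) = Add(-1746, Add(11016, 84)) = Add(-1746, 11100) = 9354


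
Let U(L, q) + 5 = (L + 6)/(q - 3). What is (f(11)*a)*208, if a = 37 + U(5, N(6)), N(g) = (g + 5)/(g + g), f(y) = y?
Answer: 1528384/25 ≈ 61135.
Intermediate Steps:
N(g) = (5 + g)/(2*g) (N(g) = (5 + g)/((2*g)) = (5 + g)*(1/(2*g)) = (5 + g)/(2*g))
U(L, q) = -5 + (6 + L)/(-3 + q) (U(L, q) = -5 + (L + 6)/(q - 3) = -5 + (6 + L)/(-3 + q))
a = 668/25 (a = 37 + (21 + 5 - 5*(5 + 6)/(2*6))/(-3 + (1/2)*(5 + 6)/6) = 37 + (21 + 5 - 5*11/(2*6))/(-3 + (1/2)*(1/6)*11) = 37 + (21 + 5 - 5*11/12)/(-3 + 11/12) = 37 + (21 + 5 - 55/12)/(-25/12) = 37 - 12/25*257/12 = 37 - 257/25 = 668/25 ≈ 26.720)
(f(11)*a)*208 = (11*(668/25))*208 = (7348/25)*208 = 1528384/25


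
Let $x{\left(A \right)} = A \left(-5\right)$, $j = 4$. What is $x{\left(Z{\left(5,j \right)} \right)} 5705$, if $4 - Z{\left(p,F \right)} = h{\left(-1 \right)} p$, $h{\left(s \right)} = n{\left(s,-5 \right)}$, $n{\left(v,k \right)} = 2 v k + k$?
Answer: $599025$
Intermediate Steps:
$n{\left(v,k \right)} = k + 2 k v$ ($n{\left(v,k \right)} = 2 k v + k = k + 2 k v$)
$h{\left(s \right)} = -5 - 10 s$ ($h{\left(s \right)} = - 5 \left(1 + 2 s\right) = -5 - 10 s$)
$Z{\left(p,F \right)} = 4 - 5 p$ ($Z{\left(p,F \right)} = 4 - \left(-5 - -10\right) p = 4 - \left(-5 + 10\right) p = 4 - 5 p$)
$x{\left(A \right)} = - 5 A$
$x{\left(Z{\left(5,j \right)} \right)} 5705 = - 5 \left(4 - 25\right) 5705 = \left(-5\right) \left(-21\right) 5705 = 105 \cdot 5705 = 599025$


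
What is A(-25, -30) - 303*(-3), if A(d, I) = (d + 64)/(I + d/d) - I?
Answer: 27192/29 ≈ 937.66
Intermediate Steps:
A(d, I) = -I + (64 + d)/(1 + I) (A(d, I) = (64 + d)/(I + 1) - I = (64 + d)/(1 + I) - I = -I + (64 + d)/(1 + I))
A(-25, -30) - 303*(-3) = (64 - 25 - 1*(-30) - 1*(-30)²)/(1 - 30) - 303*(-3) = (64 - 25 + 30 - 1*900)/(-29) - 1*(-909) = -(64 - 25 + 30 - 900)/29 + 909 = -1/29*(-831) + 909 = 831/29 + 909 = 27192/29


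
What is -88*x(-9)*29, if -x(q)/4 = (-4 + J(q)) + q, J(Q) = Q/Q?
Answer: -122496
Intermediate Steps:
J(Q) = 1
x(q) = 12 - 4*q (x(q) = -4*((-4 + 1) + q) = -4*(-3 + q) = 12 - 4*q)
-88*x(-9)*29 = -88*(12 - 4*(-9))*29 = -88*(12 + 36)*29 = -88*48*29 = -4224*29 = -122496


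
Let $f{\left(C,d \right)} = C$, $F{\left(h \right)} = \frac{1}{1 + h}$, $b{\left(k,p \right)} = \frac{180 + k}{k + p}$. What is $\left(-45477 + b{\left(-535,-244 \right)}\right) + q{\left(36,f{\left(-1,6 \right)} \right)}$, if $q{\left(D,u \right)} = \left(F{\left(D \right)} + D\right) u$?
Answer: $- \frac{1311808843}{28823} \approx -45513.0$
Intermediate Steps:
$b{\left(k,p \right)} = \frac{180 + k}{k + p}$
$q{\left(D,u \right)} = u \left(D + \frac{1}{1 + D}\right)$ ($q{\left(D,u \right)} = \left(\frac{1}{1 + D} + D\right) u = \left(D + \frac{1}{1 + D}\right) u = u \left(D + \frac{1}{1 + D}\right)$)
$\left(-45477 + b{\left(-535,-244 \right)}\right) + q{\left(36,f{\left(-1,6 \right)} \right)} = \left(-45477 + \frac{180 - 535}{-535 - 244}\right) - \frac{1 + 36 \left(1 + 36\right)}{1 + 36} = \left(-45477 + \frac{1}{-779} \left(-355\right)\right) - \frac{1 + 36 \cdot 37}{37} = \left(-45477 - - \frac{355}{779}\right) - \frac{1 + 1332}{37} = \left(-45477 + \frac{355}{779}\right) - \frac{1}{37} \cdot 1333 = - \frac{35426228}{779} - \frac{1333}{37} = - \frac{1311808843}{28823}$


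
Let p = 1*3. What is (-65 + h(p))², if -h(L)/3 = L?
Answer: 5476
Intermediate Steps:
p = 3
h(L) = -3*L
(-65 + h(p))² = (-65 - 3*3)² = (-65 - 9)² = (-74)² = 5476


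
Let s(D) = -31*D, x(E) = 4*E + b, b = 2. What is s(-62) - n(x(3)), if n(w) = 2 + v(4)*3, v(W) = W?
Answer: 1908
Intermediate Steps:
x(E) = 2 + 4*E (x(E) = 4*E + 2 = 2 + 4*E)
n(w) = 14 (n(w) = 2 + 4*3 = 2 + 12 = 14)
s(-62) - n(x(3)) = -31*(-62) - 1*14 = 1922 - 14 = 1908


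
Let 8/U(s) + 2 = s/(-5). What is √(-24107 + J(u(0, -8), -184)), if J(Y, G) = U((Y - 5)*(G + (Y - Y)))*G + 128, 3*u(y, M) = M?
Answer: I*√108868973379/2131 ≈ 154.83*I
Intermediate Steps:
U(s) = 8/(-2 - s/5) (U(s) = 8/(-2 + s/(-5)) = 8/(-2 + s*(-⅕)) = 8/(-2 - s/5))
u(y, M) = M/3
J(Y, G) = 128 - 40*G/(10 + G*(-5 + Y)) (J(Y, G) = (-40/(10 + (Y - 5)*(G + (Y - Y))))*G + 128 = (-40/(10 + (-5 + Y)*(G + 0)))*G + 128 = (-40/(10 + (-5 + Y)*G))*G + 128 = (-40/(10 + G*(-5 + Y)))*G + 128 = -40*G/(10 + G*(-5 + Y)) + 128 = 128 - 40*G/(10 + G*(-5 + Y)))
√(-24107 + J(u(0, -8), -184)) = √(-24107 + 8*(160 - 5*(-184) + 16*(-184)*(-5 + (⅓)*(-8)))/(10 - 184*(-5 + (⅓)*(-8)))) = √(-24107 + 8*(160 + 920 + 16*(-184)*(-5 - 8/3))/(10 - 184*(-5 - 8/3))) = √(-24107 + 8*(160 + 920 + 16*(-184)*(-23/3))/(10 - 184*(-23/3))) = √(-24107 + 8*(160 + 920 + 67712/3)/(10 + 4232/3)) = √(-24107 + 8*(70952/3)/(4262/3)) = √(-24107 + 8*(3/4262)*(70952/3)) = √(-24107 + 283808/2131) = √(-51088209/2131) = I*√108868973379/2131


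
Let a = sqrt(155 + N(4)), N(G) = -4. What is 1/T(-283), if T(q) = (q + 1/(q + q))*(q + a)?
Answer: 80089/6402194451 + 283*sqrt(151)/6402194451 ≈ 1.3053e-5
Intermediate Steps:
a = sqrt(151) (a = sqrt(155 - 4) = sqrt(151) ≈ 12.288)
T(q) = (q + sqrt(151))*(q + 1/(2*q)) (T(q) = (q + 1/(q + q))*(q + sqrt(151)) = (q + 1/(2*q))*(q + sqrt(151)) = (q + sqrt(151))*(q + 1/(2*q)))
1/T(-283) = 1/(1/2 + (-283)**2 - 283*sqrt(151) + (1/2)*sqrt(151)/(-283)) = 1/(1/2 + 80089 - 283*sqrt(151) + (1/2)*sqrt(151)*(-1/283)) = 1/(1/2 + 80089 - 283*sqrt(151) - sqrt(151)/566) = 1/(160179/2 - 160179*sqrt(151)/566)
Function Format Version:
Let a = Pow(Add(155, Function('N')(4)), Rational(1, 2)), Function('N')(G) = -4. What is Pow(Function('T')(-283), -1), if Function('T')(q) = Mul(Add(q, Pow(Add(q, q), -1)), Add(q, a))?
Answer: Add(Rational(80089, 6402194451), Mul(Rational(283, 6402194451), Pow(151, Rational(1, 2)))) ≈ 1.3053e-5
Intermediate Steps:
a = Pow(151, Rational(1, 2)) (a = Pow(Add(155, -4), Rational(1, 2)) = Pow(151, Rational(1, 2)) ≈ 12.288)
Function('T')(q) = Mul(Add(q, Pow(151, Rational(1, 2))), Add(q, Mul(Rational(1, 2), Pow(q, -1)))) (Function('T')(q) = Mul(Add(q, Pow(Add(q, q), -1)), Add(q, Pow(151, Rational(1, 2)))) = Mul(Add(q, Pow(Mul(2, q), -1)), Add(q, Pow(151, Rational(1, 2)))) = Mul(Add(q, Mul(Rational(1, 2), Pow(q, -1))), Add(q, Pow(151, Rational(1, 2)))) = Mul(Add(q, Pow(151, Rational(1, 2))), Add(q, Mul(Rational(1, 2), Pow(q, -1)))))
Pow(Function('T')(-283), -1) = Pow(Add(Rational(1, 2), Pow(-283, 2), Mul(-283, Pow(151, Rational(1, 2))), Mul(Rational(1, 2), Pow(151, Rational(1, 2)), Pow(-283, -1))), -1) = Pow(Add(Rational(1, 2), 80089, Mul(-283, Pow(151, Rational(1, 2))), Mul(Rational(1, 2), Pow(151, Rational(1, 2)), Rational(-1, 283))), -1) = Pow(Add(Rational(1, 2), 80089, Mul(-283, Pow(151, Rational(1, 2))), Mul(Rational(-1, 566), Pow(151, Rational(1, 2)))), -1) = Pow(Add(Rational(160179, 2), Mul(Rational(-160179, 566), Pow(151, Rational(1, 2)))), -1)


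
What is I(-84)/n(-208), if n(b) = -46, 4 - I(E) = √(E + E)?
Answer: -2/23 + I*√42/23 ≈ -0.086957 + 0.28177*I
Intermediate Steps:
I(E) = 4 - √2*√E (I(E) = 4 - √(E + E) = 4 - √(2*E) = 4 - √2*√E)
I(-84)/n(-208) = (4 - √2*√(-84))/(-46) = (4 - √2*2*I*√21)*(-1/46) = (4 - 2*I*√42)*(-1/46) = -2/23 + I*√42/23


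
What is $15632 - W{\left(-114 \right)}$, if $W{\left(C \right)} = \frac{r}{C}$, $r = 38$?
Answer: $\frac{46897}{3} \approx 15632.0$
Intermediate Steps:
$W{\left(C \right)} = \frac{38}{C}$
$15632 - W{\left(-114 \right)} = 15632 - \frac{38}{-114} = 15632 - 38 \left(- \frac{1}{114}\right) = 15632 - - \frac{1}{3} = 15632 + \frac{1}{3} = \frac{46897}{3}$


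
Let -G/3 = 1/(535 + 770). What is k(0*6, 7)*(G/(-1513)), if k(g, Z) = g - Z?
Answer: -7/658155 ≈ -1.0636e-5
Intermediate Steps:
G = -1/435 (G = -3/(535 + 770) = -3/1305 = -3*1/1305 = -1/435 ≈ -0.0022989)
k(0*6, 7)*(G/(-1513)) = (0*6 - 1*7)*(-1/435/(-1513)) = (0 - 7)*(-1/435*(-1/1513)) = -7*1/658155 = -7/658155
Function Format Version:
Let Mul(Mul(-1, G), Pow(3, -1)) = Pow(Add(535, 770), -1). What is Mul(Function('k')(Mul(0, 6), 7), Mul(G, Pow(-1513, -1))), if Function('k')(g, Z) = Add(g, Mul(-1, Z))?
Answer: Rational(-7, 658155) ≈ -1.0636e-5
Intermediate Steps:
G = Rational(-1, 435) (G = Mul(-3, Pow(Add(535, 770), -1)) = Mul(-3, Pow(1305, -1)) = Mul(-3, Rational(1, 1305)) = Rational(-1, 435) ≈ -0.0022989)
Mul(Function('k')(Mul(0, 6), 7), Mul(G, Pow(-1513, -1))) = Mul(Add(Mul(0, 6), Mul(-1, 7)), Mul(Rational(-1, 435), Pow(-1513, -1))) = Mul(Add(0, -7), Mul(Rational(-1, 435), Rational(-1, 1513))) = Mul(-7, Rational(1, 658155)) = Rational(-7, 658155)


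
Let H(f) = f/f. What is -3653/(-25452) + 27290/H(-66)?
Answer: 694588733/25452 ≈ 27290.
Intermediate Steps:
H(f) = 1
-3653/(-25452) + 27290/H(-66) = -3653/(-25452) + 27290/1 = -3653*(-1/25452) + 27290*1 = 3653/25452 + 27290 = 694588733/25452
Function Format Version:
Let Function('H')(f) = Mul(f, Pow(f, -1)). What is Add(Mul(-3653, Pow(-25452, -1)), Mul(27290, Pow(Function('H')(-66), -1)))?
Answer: Rational(694588733, 25452) ≈ 27290.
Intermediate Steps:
Function('H')(f) = 1
Add(Mul(-3653, Pow(-25452, -1)), Mul(27290, Pow(Function('H')(-66), -1))) = Add(Mul(-3653, Pow(-25452, -1)), Mul(27290, Pow(1, -1))) = Add(Mul(-3653, Rational(-1, 25452)), Mul(27290, 1)) = Add(Rational(3653, 25452), 27290) = Rational(694588733, 25452)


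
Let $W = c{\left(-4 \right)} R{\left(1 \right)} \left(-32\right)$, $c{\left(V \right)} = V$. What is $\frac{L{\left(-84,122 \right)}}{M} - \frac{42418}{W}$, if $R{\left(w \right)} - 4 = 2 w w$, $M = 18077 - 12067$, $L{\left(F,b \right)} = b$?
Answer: $- \frac{63709621}{1153920} \approx -55.211$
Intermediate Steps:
$M = 6010$
$R{\left(w \right)} = 4 + 2 w^{2}$ ($R{\left(w \right)} = 4 + 2 w w = 4 + 2 w^{2}$)
$W = 768$ ($W = - 4 \left(4 + 2 \cdot 1^{2}\right) \left(-32\right) = - 4 \left(4 + 2 \cdot 1\right) \left(-32\right) = - 4 \left(4 + 2\right) \left(-32\right) = \left(-4\right) 6 \left(-32\right) = \left(-24\right) \left(-32\right) = 768$)
$\frac{L{\left(-84,122 \right)}}{M} - \frac{42418}{W} = \frac{122}{6010} - \frac{42418}{768} = 122 \cdot \frac{1}{6010} - \frac{21209}{384} = \frac{61}{3005} - \frac{21209}{384} = - \frac{63709621}{1153920}$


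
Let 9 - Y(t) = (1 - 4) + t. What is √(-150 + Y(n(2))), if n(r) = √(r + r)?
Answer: 2*I*√35 ≈ 11.832*I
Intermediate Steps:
n(r) = √2*√r (n(r) = √(2*r) = √2*√r)
Y(t) = 12 - t (Y(t) = 9 - ((1 - 4) + t) = 9 - (-3 + t) = 9 + (3 - t) = 12 - t)
√(-150 + Y(n(2))) = √(-150 + (12 - √2*√2)) = √(-150 + (12 - 1*2)) = √(-150 + (12 - 2)) = √(-150 + 10) = √(-140) = 2*I*√35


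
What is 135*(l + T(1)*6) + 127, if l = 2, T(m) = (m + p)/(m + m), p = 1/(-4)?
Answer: 2803/4 ≈ 700.75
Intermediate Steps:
p = -1/4 ≈ -0.25000
T(m) = (-1/4 + m)/(2*m) (T(m) = (m - 1/4)/(m + m) = (-1/4 + m)/((2*m)) = (-1/4 + m)*(1/(2*m)) = (-1/4 + m)/(2*m))
135*(l + T(1)*6) + 127 = 135*(2 + ((1/8)*(-1 + 4*1)/1)*6) + 127 = 135*(2 + ((1/8)*1*(-1 + 4))*6) + 127 = 135*(2 + ((1/8)*1*3)*6) + 127 = 135*(2 + (3/8)*6) + 127 = 135*(2 + 9/4) + 127 = 135*(17/4) + 127 = 2295/4 + 127 = 2803/4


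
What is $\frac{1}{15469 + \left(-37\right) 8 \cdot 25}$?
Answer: $\frac{1}{8069} \approx 0.00012393$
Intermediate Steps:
$\frac{1}{15469 + \left(-37\right) 8 \cdot 25} = \frac{1}{15469 - 7400} = \frac{1}{8069}$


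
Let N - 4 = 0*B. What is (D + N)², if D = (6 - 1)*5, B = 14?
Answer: 841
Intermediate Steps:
D = 25 (D = 5*5 = 25)
N = 4 (N = 4 + 0*14 = 4 + 0 = 4)
(D + N)² = (25 + 4)² = 29² = 841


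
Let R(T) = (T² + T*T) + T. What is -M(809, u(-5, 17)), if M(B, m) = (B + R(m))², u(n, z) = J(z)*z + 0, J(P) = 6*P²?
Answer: -3020418950571915025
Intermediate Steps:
R(T) = T + 2*T² (R(T) = (T² + T²) + T = 2*T² + T = T + 2*T²)
u(n, z) = 6*z³ (u(n, z) = (6*z²)*z + 0 = 6*z³ + 0 = 6*z³)
M(B, m) = (B + m*(1 + 2*m))²
-M(809, u(-5, 17)) = -(809 + (6*17³)*(1 + 2*(6*17³)))² = -(809 + (6*4913)*(1 + 2*(6*4913)))² = -(809 + 29478*(1 + 2*29478))² = -(809 + 29478*(1 + 58956))² = -(809 + 29478*58957)² = -(809 + 1737934446)² = -1*1737935255² = -1*3020418950571915025 = -3020418950571915025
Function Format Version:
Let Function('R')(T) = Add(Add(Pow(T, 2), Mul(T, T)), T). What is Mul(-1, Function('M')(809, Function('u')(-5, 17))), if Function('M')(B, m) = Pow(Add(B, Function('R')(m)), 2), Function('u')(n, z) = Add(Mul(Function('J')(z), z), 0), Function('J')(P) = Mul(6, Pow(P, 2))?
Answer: -3020418950571915025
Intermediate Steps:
Function('R')(T) = Add(T, Mul(2, Pow(T, 2))) (Function('R')(T) = Add(Add(Pow(T, 2), Pow(T, 2)), T) = Add(Mul(2, Pow(T, 2)), T) = Add(T, Mul(2, Pow(T, 2))))
Function('u')(n, z) = Mul(6, Pow(z, 3)) (Function('u')(n, z) = Add(Mul(Mul(6, Pow(z, 2)), z), 0) = Add(Mul(6, Pow(z, 3)), 0) = Mul(6, Pow(z, 3)))
Function('M')(B, m) = Pow(Add(B, Mul(m, Add(1, Mul(2, m)))), 2)
Mul(-1, Function('M')(809, Function('u')(-5, 17))) = Mul(-1, Pow(Add(809, Mul(Mul(6, Pow(17, 3)), Add(1, Mul(2, Mul(6, Pow(17, 3)))))), 2)) = Mul(-1, Pow(Add(809, Mul(Mul(6, 4913), Add(1, Mul(2, Mul(6, 4913))))), 2)) = Mul(-1, Pow(Add(809, Mul(29478, Add(1, Mul(2, 29478)))), 2)) = Mul(-1, Pow(Add(809, Mul(29478, Add(1, 58956))), 2)) = Mul(-1, Pow(Add(809, Mul(29478, 58957)), 2)) = Mul(-1, Pow(Add(809, 1737934446), 2)) = Mul(-1, Pow(1737935255, 2)) = Mul(-1, 3020418950571915025) = -3020418950571915025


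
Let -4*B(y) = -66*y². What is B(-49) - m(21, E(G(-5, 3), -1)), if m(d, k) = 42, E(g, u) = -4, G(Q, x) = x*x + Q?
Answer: 79149/2 ≈ 39575.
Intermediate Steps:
G(Q, x) = Q + x² (G(Q, x) = x² + Q = Q + x²)
B(y) = 33*y²/2 (B(y) = -(-33)*y²/2 = 33*y²/2)
B(-49) - m(21, E(G(-5, 3), -1)) = (33/2)*(-49)² - 1*42 = (33/2)*2401 - 42 = 79233/2 - 42 = 79149/2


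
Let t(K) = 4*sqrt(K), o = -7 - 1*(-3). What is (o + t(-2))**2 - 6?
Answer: -22 - 32*I*sqrt(2) ≈ -22.0 - 45.255*I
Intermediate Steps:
o = -4 (o = -7 + 3 = -4)
(o + t(-2))**2 - 6 = (-4 + 4*sqrt(-2))**2 - 6 = (-4 + 4*(I*sqrt(2)))**2 - 6 = (-4 + 4*I*sqrt(2))**2 - 6 = -6 + (-4 + 4*I*sqrt(2))**2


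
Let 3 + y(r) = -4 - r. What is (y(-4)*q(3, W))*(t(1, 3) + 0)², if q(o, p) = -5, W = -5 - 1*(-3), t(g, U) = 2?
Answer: 60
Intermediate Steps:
W = -2 (W = -5 + 3 = -2)
y(r) = -7 - r (y(r) = -3 + (-4 - r) = -7 - r)
(y(-4)*q(3, W))*(t(1, 3) + 0)² = ((-7 - 1*(-4))*(-5))*(2 + 0)² = ((-7 + 4)*(-5))*2² = -3*(-5)*4 = 15*4 = 60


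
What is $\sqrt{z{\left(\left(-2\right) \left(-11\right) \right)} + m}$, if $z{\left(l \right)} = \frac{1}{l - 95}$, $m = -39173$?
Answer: $\frac{i \sqrt{208752990}}{73} \approx 197.92 i$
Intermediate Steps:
$z{\left(l \right)} = \frac{1}{-95 + l}$
$\sqrt{z{\left(\left(-2\right) \left(-11\right) \right)} + m} = \sqrt{\frac{1}{-95 - -22} - 39173} = \sqrt{\frac{1}{-95 + 22} - 39173} = \sqrt{\frac{1}{-73} - 39173} = \sqrt{- \frac{1}{73} - 39173} = \sqrt{- \frac{2859630}{73}} = \frac{i \sqrt{208752990}}{73}$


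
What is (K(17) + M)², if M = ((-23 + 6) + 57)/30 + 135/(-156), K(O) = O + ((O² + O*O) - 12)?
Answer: 8284822441/24336 ≈ 3.4044e+5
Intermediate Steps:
K(O) = -12 + O + 2*O² (K(O) = O + ((O² + O²) - 12) = O + (2*O² - 12) = O + (-12 + 2*O²) = -12 + O + 2*O²)
M = 73/156 (M = (-17 + 57)*(1/30) + 135*(-1/156) = 40*(1/30) - 45/52 = 4/3 - 45/52 = 73/156 ≈ 0.46795)
(K(17) + M)² = ((-12 + 17 + 2*17²) + 73/156)² = ((-12 + 17 + 2*289) + 73/156)² = ((-12 + 17 + 578) + 73/156)² = (583 + 73/156)² = (91021/156)² = 8284822441/24336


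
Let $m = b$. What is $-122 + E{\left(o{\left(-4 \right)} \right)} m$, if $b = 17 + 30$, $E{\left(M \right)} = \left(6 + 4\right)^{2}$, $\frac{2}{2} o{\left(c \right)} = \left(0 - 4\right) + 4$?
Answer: $4578$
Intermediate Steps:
$o{\left(c \right)} = 0$ ($o{\left(c \right)} = \left(0 - 4\right) + 4 = -4 + 4 = 0$)
$E{\left(M \right)} = 100$ ($E{\left(M \right)} = 10^{2} = 100$)
$b = 47$
$m = 47$
$-122 + E{\left(o{\left(-4 \right)} \right)} m = -122 + 100 \cdot 47 = -122 + 4700 = 4578$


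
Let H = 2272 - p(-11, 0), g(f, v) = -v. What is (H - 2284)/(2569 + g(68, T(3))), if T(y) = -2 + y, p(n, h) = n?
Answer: -1/2568 ≈ -0.00038941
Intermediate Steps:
H = 2283 (H = 2272 - 1*(-11) = 2272 + 11 = 2283)
(H - 2284)/(2569 + g(68, T(3))) = (2283 - 2284)/(2569 - (-2 + 3)) = -1/(2569 - 1*1) = -1/(2569 - 1) = -1/2568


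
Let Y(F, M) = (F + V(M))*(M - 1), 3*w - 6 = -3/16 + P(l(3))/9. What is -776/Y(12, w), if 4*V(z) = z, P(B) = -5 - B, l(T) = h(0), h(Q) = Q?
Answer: -579280896/6985225 ≈ -82.929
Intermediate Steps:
l(T) = 0
V(z) = z/4
w = 757/432 (w = 2 + (-3/16 + (-5 - 1*0)/9)/3 = 2 + (-3*1/16 + (-5 + 0)*(⅑))/3 = 2 + (-3/16 - 5*⅑)/3 = 2 + (-3/16 - 5/9)/3 = 2 + (⅓)*(-107/144) = 2 - 107/432 = 757/432 ≈ 1.7523)
Y(F, M) = (-1 + M)*(F + M/4) (Y(F, M) = (F + M/4)*(M - 1) = (F + M/4)*(-1 + M) = (-1 + M)*(F + M/4))
-776/Y(12, w) = -776/(-1*12 - ¼*757/432 + (757/432)²/4 + 12*(757/432)) = -776/(-12 - 757/1728 + (¼)*(573049/186624) + 757/36) = -776/(-12 - 757/1728 + 573049/746496 + 757/36) = -776/6985225/746496 = -776*746496/6985225 = -579280896/6985225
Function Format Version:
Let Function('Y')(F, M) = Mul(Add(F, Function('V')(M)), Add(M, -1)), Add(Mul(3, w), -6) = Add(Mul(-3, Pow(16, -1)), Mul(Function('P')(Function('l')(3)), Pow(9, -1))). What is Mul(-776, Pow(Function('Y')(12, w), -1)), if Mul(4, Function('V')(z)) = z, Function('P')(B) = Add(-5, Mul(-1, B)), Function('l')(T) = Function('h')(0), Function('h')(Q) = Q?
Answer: Rational(-579280896, 6985225) ≈ -82.929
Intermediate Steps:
Function('l')(T) = 0
Function('V')(z) = Mul(Rational(1, 4), z)
w = Rational(757, 432) (w = Add(2, Mul(Rational(1, 3), Add(Mul(-3, Pow(16, -1)), Mul(Add(-5, Mul(-1, 0)), Pow(9, -1))))) = Add(2, Mul(Rational(1, 3), Add(Mul(-3, Rational(1, 16)), Mul(Add(-5, 0), Rational(1, 9))))) = Add(2, Mul(Rational(1, 3), Add(Rational(-3, 16), Mul(-5, Rational(1, 9))))) = Add(2, Mul(Rational(1, 3), Add(Rational(-3, 16), Rational(-5, 9)))) = Add(2, Mul(Rational(1, 3), Rational(-107, 144))) = Add(2, Rational(-107, 432)) = Rational(757, 432) ≈ 1.7523)
Function('Y')(F, M) = Mul(Add(-1, M), Add(F, Mul(Rational(1, 4), M))) (Function('Y')(F, M) = Mul(Add(F, Mul(Rational(1, 4), M)), Add(M, -1)) = Mul(Add(F, Mul(Rational(1, 4), M)), Add(-1, M)) = Mul(Add(-1, M), Add(F, Mul(Rational(1, 4), M))))
Mul(-776, Pow(Function('Y')(12, w), -1)) = Mul(-776, Pow(Add(Mul(-1, 12), Mul(Rational(-1, 4), Rational(757, 432)), Mul(Rational(1, 4), Pow(Rational(757, 432), 2)), Mul(12, Rational(757, 432))), -1)) = Mul(-776, Pow(Add(-12, Rational(-757, 1728), Mul(Rational(1, 4), Rational(573049, 186624)), Rational(757, 36)), -1)) = Mul(-776, Pow(Add(-12, Rational(-757, 1728), Rational(573049, 746496), Rational(757, 36)), -1)) = Mul(-776, Pow(Rational(6985225, 746496), -1)) = Mul(-776, Rational(746496, 6985225)) = Rational(-579280896, 6985225)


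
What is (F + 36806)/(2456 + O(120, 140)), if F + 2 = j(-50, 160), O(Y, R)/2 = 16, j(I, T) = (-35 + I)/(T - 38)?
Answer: 4490003/303536 ≈ 14.792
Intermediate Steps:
j(I, T) = (-35 + I)/(-38 + T)
O(Y, R) = 32 (O(Y, R) = 2*16 = 32)
F = -329/122 (F = -2 + (-35 - 50)/(-38 + 160) = -2 - 85/122 = -329/122 ≈ -2.6967)
(F + 36806)/(2456 + O(120, 140)) = (-329/122 + 36806)/(2456 + 32) = (4490003/122)/2488 = (4490003/122)*(1/2488) = 4490003/303536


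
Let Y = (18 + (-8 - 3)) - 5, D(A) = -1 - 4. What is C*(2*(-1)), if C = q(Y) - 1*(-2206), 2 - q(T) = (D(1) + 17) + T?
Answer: -4388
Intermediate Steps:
D(A) = -5
Y = 2 (Y = (18 - 11) - 5 = 7 - 5 = 2)
q(T) = -10 - T (q(T) = 2 - ((-5 + 17) + T) = 2 - (12 + T) = 2 + (-12 - T) = -10 - T)
C = 2194 (C = (-10 - 1*2) - 1*(-2206) = (-10 - 2) + 2206 = -12 + 2206 = 2194)
C*(2*(-1)) = 2194*(2*(-1)) = 2194*(-2) = -4388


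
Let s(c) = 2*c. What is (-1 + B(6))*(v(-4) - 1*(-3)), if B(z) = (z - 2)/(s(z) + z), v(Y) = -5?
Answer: 14/9 ≈ 1.5556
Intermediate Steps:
B(z) = (-2 + z)/(3*z) (B(z) = (z - 2)/(2*z + z) = (-2 + z)/((3*z)) = (-2 + z)*(1/(3*z)) = (-2 + z)/(3*z))
(-1 + B(6))*(v(-4) - 1*(-3)) = (-1 + (⅓)*(-2 + 6)/6)*(-5 - 1*(-3)) = (-1 + (⅓)*(⅙)*4)*(-5 + 3) = (-1 + 2/9)*(-2) = -7/9*(-2) = 14/9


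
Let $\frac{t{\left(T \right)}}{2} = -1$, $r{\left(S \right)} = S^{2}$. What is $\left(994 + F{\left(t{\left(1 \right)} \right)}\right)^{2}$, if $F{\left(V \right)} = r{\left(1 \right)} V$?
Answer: $984064$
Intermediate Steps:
$t{\left(T \right)} = -2$ ($t{\left(T \right)} = 2 \left(-1\right) = -2$)
$F{\left(V \right)} = V$ ($F{\left(V \right)} = 1^{2} V = 1 V = V$)
$\left(994 + F{\left(t{\left(1 \right)} \right)}\right)^{2} = \left(994 - 2\right)^{2} = 992^{2} = 984064$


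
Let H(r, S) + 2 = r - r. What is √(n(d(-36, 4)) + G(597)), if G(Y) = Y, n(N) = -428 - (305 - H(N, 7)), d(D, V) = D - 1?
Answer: I*√138 ≈ 11.747*I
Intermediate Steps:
H(r, S) = -2 (H(r, S) = -2 + (r - r) = -2 + 0 = -2)
d(D, V) = -1 + D
n(N) = -735 (n(N) = -428 - (305 - 1*(-2)) = -428 - (305 + 2) = -428 - 1*307 = -428 - 307 = -735)
√(n(d(-36, 4)) + G(597)) = √(-735 + 597) = √(-138) = I*√138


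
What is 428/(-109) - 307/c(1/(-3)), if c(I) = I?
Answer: 99961/109 ≈ 917.07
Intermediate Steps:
428/(-109) - 307/c(1/(-3)) = 428/(-109) - 307/(1/(-3)) = 428*(-1/109) - 307/(1*(-⅓)) = -428/109 - 307/(-⅓) = -428/109 - 307*(-3) = -428/109 + 921 = 99961/109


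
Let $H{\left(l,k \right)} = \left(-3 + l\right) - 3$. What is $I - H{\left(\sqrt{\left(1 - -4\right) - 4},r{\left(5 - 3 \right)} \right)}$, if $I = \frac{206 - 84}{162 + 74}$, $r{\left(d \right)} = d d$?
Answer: $\frac{651}{118} \approx 5.517$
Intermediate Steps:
$r{\left(d \right)} = d^{2}$
$H{\left(l,k \right)} = -6 + l$
$I = \frac{61}{118}$ ($I = \frac{122}{236} = 122 \cdot \frac{1}{236} = \frac{61}{118} \approx 0.51695$)
$I - H{\left(\sqrt{\left(1 - -4\right) - 4},r{\left(5 - 3 \right)} \right)} = \frac{61}{118} - \left(-6 + \sqrt{\left(1 - -4\right) - 4}\right) = \frac{61}{118} - \left(-6 + \sqrt{\left(1 + 4\right) - 4}\right) = \frac{61}{118} - \left(-6 + \sqrt{5 - 4}\right) = \frac{61}{118} - \left(-6 + \sqrt{1}\right) = \frac{61}{118} - \left(-6 + 1\right) = \frac{61}{118} - -5 = \frac{61}{118} + 5 = \frac{651}{118}$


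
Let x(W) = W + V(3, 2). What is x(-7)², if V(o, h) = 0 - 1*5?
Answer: 144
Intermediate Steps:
V(o, h) = -5 (V(o, h) = 0 - 5 = -5)
x(W) = -5 + W (x(W) = W - 5 = -5 + W)
x(-7)² = (-5 - 7)² = (-12)² = 144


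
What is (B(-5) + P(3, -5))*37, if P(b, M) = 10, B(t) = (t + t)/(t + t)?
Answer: 407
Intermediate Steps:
B(t) = 1 (B(t) = (2*t)/((2*t)) = (2*t)*(1/(2*t)) = 1)
(B(-5) + P(3, -5))*37 = (1 + 10)*37 = 11*37 = 407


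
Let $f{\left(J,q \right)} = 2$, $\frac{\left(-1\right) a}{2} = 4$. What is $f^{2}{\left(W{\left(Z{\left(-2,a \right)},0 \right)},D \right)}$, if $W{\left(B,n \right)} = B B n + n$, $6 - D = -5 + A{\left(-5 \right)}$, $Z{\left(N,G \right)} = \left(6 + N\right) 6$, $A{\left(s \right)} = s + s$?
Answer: $4$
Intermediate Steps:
$a = -8$ ($a = \left(-2\right) 4 = -8$)
$A{\left(s \right)} = 2 s$
$Z{\left(N,G \right)} = 36 + 6 N$
$D = 21$ ($D = 6 - \left(-5 + 2 \left(-5\right)\right) = 6 - \left(-5 - 10\right) = 6 - -15 = 6 + 15 = 21$)
$W{\left(B,n \right)} = n + n B^{2}$ ($W{\left(B,n \right)} = B^{2} n + n = n B^{2} + n = n + n B^{2}$)
$f^{2}{\left(W{\left(Z{\left(-2,a \right)},0 \right)},D \right)} = 2^{2} = 4$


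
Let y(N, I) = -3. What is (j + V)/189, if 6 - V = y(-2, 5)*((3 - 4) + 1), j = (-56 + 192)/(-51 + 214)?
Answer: 1114/30807 ≈ 0.036161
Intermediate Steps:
j = 136/163 ≈ 0.83436
V = 6 (V = 6 - (-3)*((3 - 4) + 1) = 6 - (-3)*(-1 + 1) = 6 - (-3)*0 = 6 - 1*0 = 6 + 0 = 6)
(j + V)/189 = (136/163 + 6)/189 = (1114/163)*(1/189) = 1114/30807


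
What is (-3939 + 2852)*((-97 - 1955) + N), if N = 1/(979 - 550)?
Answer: 956893709/429 ≈ 2.2305e+6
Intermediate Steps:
N = 1/429 ≈ 0.0023310
(-3939 + 2852)*((-97 - 1955) + N) = (-3939 + 2852)*((-97 - 1955) + 1/429) = -1087*(-2052 + 1/429) = -1087*(-880307/429) = 956893709/429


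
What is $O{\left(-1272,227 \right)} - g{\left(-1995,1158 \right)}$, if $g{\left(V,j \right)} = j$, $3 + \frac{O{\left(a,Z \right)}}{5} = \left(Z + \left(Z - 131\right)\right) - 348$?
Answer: $-1298$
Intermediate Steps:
$O{\left(a,Z \right)} = -2410 + 10 Z$ ($O{\left(a,Z \right)} = -15 + 5 \left(\left(Z + \left(Z - 131\right)\right) - 348\right) = -15 + 5 \left(\left(Z + \left(-131 + Z\right)\right) - 348\right) = -15 + 5 \left(\left(-131 + 2 Z\right) - 348\right) = -15 + 5 \left(-479 + 2 Z\right) = -15 + \left(-2395 + 10 Z\right) = -2410 + 10 Z$)
$O{\left(-1272,227 \right)} - g{\left(-1995,1158 \right)} = \left(-2410 + 10 \cdot 227\right) - 1158 = \left(-2410 + 2270\right) - 1158 = -140 - 1158 = -1298$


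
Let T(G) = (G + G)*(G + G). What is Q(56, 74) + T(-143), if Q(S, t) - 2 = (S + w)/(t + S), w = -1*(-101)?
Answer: 10633897/130 ≈ 81799.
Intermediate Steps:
w = 101
Q(S, t) = 2 + (101 + S)/(S + t) (Q(S, t) = 2 + (S + 101)/(t + S) = 2 + (101 + S)/(S + t))
T(G) = 4*G**2 (T(G) = (2*G)*(2*G) = 4*G**2)
Q(56, 74) + T(-143) = (101 + 2*74 + 3*56)/(56 + 74) + 4*(-143)**2 = (101 + 148 + 168)/130 + 4*20449 = (1/130)*417 + 81796 = 417/130 + 81796 = 10633897/130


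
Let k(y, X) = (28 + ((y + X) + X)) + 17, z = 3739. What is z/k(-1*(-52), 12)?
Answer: 3739/121 ≈ 30.901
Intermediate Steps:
k(y, X) = 45 + y + 2*X (k(y, X) = (28 + ((X + y) + X)) + 17 = (28 + (y + 2*X)) + 17 = (28 + y + 2*X) + 17 = 45 + y + 2*X)
z/k(-1*(-52), 12) = 3739/(45 - 1*(-52) + 2*12) = 3739/(45 + 52 + 24) = 3739/121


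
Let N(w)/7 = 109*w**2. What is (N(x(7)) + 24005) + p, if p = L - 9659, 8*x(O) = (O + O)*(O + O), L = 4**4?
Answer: 1890371/4 ≈ 4.7259e+5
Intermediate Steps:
L = 256
x(O) = O**2/2 (x(O) = ((O + O)*(O + O))/8 = ((2*O)*(2*O))/8 = (4*O**2)/8 = O**2/2)
N(w) = 763*w**2 (N(w) = 7*(109*w**2) = 763*w**2)
p = -9403 (p = 256 - 9659 = -9403)
(N(x(7)) + 24005) + p = (763*((1/2)*7**2)**2 + 24005) - 9403 = (763*((1/2)*49)**2 + 24005) - 9403 = (763*(49/2)**2 + 24005) - 9403 = (763*(2401/4) + 24005) - 9403 = (1831963/4 + 24005) - 9403 = 1927983/4 - 9403 = 1890371/4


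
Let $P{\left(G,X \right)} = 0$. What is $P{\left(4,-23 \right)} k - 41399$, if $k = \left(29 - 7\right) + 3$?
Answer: $-41399$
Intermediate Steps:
$k = 25$ ($k = 22 + 3 = 25$)
$P{\left(4,-23 \right)} k - 41399 = 0 \cdot 25 - 41399 = 0 - 41399 = -41399$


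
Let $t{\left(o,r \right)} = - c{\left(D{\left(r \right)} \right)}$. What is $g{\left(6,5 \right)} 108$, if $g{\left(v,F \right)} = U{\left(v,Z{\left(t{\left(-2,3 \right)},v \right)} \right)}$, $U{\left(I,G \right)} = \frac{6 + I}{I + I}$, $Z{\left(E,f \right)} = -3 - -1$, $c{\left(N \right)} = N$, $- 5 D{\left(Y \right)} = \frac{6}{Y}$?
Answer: $108$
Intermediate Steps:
$D{\left(Y \right)} = - \frac{6}{5 Y}$ ($D{\left(Y \right)} = - \frac{6 \frac{1}{Y}}{5} = - \frac{6}{5 Y}$)
$t{\left(o,r \right)} = \frac{6}{5 r}$ ($t{\left(o,r \right)} = - \frac{-6}{5 r} = \frac{6}{5 r}$)
$Z{\left(E,f \right)} = -2$ ($Z{\left(E,f \right)} = -3 + 1 = -2$)
$U{\left(I,G \right)} = \frac{6 + I}{2 I}$
$g{\left(v,F \right)} = \frac{6 + v}{2 v}$
$g{\left(6,5 \right)} 108 = \frac{6 + 6}{2 \cdot 6} \cdot 108 = \frac{1}{2} \cdot \frac{1}{6} \cdot 12 \cdot 108 = 1 \cdot 108 = 108$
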